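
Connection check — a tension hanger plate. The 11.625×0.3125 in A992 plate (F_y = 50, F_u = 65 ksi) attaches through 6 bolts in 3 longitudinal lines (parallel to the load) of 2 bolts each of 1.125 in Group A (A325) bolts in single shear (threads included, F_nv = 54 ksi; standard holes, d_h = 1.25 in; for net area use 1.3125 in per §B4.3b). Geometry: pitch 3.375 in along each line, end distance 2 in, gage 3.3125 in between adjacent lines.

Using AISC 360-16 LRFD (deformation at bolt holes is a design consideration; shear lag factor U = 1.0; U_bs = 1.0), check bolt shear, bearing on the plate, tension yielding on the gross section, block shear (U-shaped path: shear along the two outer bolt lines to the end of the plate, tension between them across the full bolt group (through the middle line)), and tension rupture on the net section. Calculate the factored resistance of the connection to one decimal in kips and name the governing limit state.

Bolt shear: A_b = π(1.125)²/4 = 0.99402 in². φR_n = 0.75 × 54 × 0.99402 × 6 × 1 = 241.5 kips.
Bearing (0.3125 in plate, F_u = 65 ksi): end bolts L_c = 2 − 1.25/2 = 1.375, R_n = min(1.2×1.375×0.3125×65, 2.4×1.125×0.3125×65) = 33.516 kips/bolt; interior L_c = 3.375 − 1.25 = 2.125, R_n = 51.797 kips/bolt. φR_n = 0.75 × (3×33.516 + 3×51.797) = 192.0 kips.
Tension yield (gross): A_g = 11.625×0.3125 = 3.6328 in². φR_n = 0.90 × 50 × 3.6328 = 163.5 kips.
Block shear: shear path 2×[2+1×3.375] = 2×5.375 in, A_gv = 3.3594, A_nv = 2×(5.375 − 1.5×1.3125)×0.3125 = 2.1289 in²; tension across gage: (6.625 − 2×1.3125)×0.3125 = 1.25 in². R_n = min(0.6×65×2.1289, 0.6×50×3.3594) + 1.0×65×1.25 = min(83.027, 100.78) + 81.25 = 164.28 kips. φR_n = 0.75 × 164.28 = 123.2 kips.
Tension rupture (net): A_n = (11.625 − 3×1.3125)×0.3125 = 2.4023 in² (U = 1.0, A_e = A_n). φR_n = 0.75 × 65 × 2.4023 = 117.1 kips.
Governing: min(241.5, 192.0, 163.5, 123.2, 117.1) = 117.1 kips → net-section rupture.

117.1 kips (net-section rupture governs)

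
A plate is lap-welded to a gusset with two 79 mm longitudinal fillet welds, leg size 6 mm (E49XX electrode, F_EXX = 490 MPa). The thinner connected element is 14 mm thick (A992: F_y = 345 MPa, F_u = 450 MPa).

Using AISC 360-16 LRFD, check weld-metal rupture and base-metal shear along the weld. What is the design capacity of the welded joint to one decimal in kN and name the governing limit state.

Weld metal: throat = 0.707×6 = 4.242 mm, L = 2×79 = 158 mm. φR_n = 0.75 × 0.6 × 490 × 4.242 × 158 = 147.8 kN.
Base metal shear (14 mm plate): yield φR_n = 1.0×0.6×345×14×158 = 457.9 kN; rupture φR_n = 0.75×0.6×450×14×158 = 447.9 kN; take 447.9 kN (rupture).
Governing: min(147.8, 447.9) = 147.8 kN → weld metal.

147.8 kN (weld metal governs)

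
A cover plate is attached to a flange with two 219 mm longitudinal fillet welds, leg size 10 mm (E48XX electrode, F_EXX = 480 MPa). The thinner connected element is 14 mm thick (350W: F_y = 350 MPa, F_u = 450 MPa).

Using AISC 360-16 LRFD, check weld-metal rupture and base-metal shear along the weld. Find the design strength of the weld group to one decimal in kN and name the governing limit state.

668.9 kN (weld metal governs)

Weld metal: throat = 0.707×10 = 7.07 mm, L = 2×219 = 438 mm. φR_n = 0.75 × 0.6 × 480 × 7.07 × 438 = 668.9 kN.
Base metal shear (14 mm plate): yield φR_n = 1.0×0.6×350×14×438 = 1287.7 kN; rupture φR_n = 0.75×0.6×450×14×438 = 1241.7 kN; take 1241.7 kN (rupture).
Governing: min(668.9, 1241.7) = 668.9 kN → weld metal.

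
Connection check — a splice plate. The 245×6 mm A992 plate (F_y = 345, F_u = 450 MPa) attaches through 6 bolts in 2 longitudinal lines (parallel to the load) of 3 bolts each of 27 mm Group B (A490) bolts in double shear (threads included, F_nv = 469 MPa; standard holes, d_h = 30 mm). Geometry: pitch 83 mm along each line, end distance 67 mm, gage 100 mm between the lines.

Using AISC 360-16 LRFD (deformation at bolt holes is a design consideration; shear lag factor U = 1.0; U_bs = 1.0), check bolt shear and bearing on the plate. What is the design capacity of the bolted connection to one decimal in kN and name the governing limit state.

Bolt shear: A_b = π(27)²/4 = 572.56 mm². φR_n = 0.75 × 469 × 572.56 × 6 × 2 = 2416.8 kN.
Bearing (6 mm plate, F_u = 450 MPa): end bolts L_c = 67 − 30/2 = 52, R_n = min(1.2×52×6×450, 2.4×27×6×450) = 168.48 kN/bolt; interior L_c = 83 − 30 = 53, R_n = 171.72 kN/bolt. φR_n = 0.75 × (2×168.48 + 4×171.72) = 767.9 kN.
Governing: min(2416.8, 767.9) = 767.9 kN → bearing.

767.9 kN (bearing governs)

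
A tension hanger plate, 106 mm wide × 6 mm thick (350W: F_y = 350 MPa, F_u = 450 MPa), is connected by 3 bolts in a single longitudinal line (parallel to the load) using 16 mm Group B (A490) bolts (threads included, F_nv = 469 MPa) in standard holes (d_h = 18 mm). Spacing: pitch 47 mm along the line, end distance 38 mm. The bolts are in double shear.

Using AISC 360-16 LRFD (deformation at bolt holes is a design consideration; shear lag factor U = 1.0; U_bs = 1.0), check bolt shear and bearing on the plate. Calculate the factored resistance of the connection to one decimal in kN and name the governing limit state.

211.4 kN (bearing governs)

Bolt shear: A_b = π(16)²/4 = 201.06 mm². φR_n = 0.75 × 469 × 201.06 × 3 × 2 = 424.3 kN.
Bearing (6 mm plate, F_u = 450 MPa): end bolts L_c = 38 − 18/2 = 29, R_n = min(1.2×29×6×450, 2.4×16×6×450) = 93.96 kN/bolt; interior L_c = 47 − 18 = 29, R_n = 93.96 kN/bolt. φR_n = 0.75 × (1×93.96 + 2×93.96) = 211.4 kN.
Governing: min(424.3, 211.4) = 211.4 kN → bearing.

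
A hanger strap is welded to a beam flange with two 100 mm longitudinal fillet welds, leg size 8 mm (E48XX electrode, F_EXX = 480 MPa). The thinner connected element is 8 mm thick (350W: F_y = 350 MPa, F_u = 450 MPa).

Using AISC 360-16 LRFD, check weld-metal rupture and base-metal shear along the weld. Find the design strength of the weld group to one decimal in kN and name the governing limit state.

Weld metal: throat = 0.707×8 = 5.656 mm, L = 2×100 = 200 mm. φR_n = 0.75 × 0.6 × 480 × 5.656 × 200 = 244.3 kN.
Base metal shear (8 mm plate): yield φR_n = 1.0×0.6×350×8×200 = 336.0 kN; rupture φR_n = 0.75×0.6×450×8×200 = 324.0 kN; take 324.0 kN (rupture).
Governing: min(244.3, 324.0) = 244.3 kN → weld metal.

244.3 kN (weld metal governs)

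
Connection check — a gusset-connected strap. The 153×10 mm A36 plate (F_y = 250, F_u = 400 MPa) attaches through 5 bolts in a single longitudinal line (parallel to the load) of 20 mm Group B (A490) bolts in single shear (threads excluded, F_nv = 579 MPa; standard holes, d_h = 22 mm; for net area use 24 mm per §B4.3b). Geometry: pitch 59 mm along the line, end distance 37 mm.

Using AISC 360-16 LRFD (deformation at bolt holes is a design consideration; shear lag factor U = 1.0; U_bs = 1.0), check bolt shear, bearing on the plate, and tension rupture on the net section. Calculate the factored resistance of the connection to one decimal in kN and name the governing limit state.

Bolt shear: A_b = π(20)²/4 = 314.16 mm². φR_n = 0.75 × 579 × 314.16 × 5 × 1 = 682.1 kN.
Bearing (10 mm plate, F_u = 400 MPa): end bolts L_c = 37 − 22/2 = 26, R_n = min(1.2×26×10×400, 2.4×20×10×400) = 124.8 kN/bolt; interior L_c = 59 − 22 = 37, R_n = 177.6 kN/bolt. φR_n = 0.75 × (1×124.8 + 4×177.6) = 626.4 kN.
Tension rupture (net): A_n = (153 − 1×24)×10 = 1290 mm² (U = 1.0, A_e = A_n). φR_n = 0.75 × 400 × 1290 = 387.0 kN.
Governing: min(682.1, 626.4, 387.0) = 387.0 kN → net-section rupture.

387.0 kN (net-section rupture governs)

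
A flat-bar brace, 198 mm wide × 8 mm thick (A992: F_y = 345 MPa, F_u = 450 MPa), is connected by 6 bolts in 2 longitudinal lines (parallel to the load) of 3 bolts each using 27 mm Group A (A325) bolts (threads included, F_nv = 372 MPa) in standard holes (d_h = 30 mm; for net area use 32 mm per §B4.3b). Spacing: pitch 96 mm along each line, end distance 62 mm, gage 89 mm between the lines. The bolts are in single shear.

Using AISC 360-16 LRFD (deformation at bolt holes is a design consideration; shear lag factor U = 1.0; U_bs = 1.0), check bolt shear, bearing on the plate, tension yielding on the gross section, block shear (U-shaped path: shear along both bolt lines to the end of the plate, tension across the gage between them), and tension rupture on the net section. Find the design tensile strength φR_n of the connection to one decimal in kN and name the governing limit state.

361.8 kN (net-section rupture governs)

Bolt shear: A_b = π(27)²/4 = 572.56 mm². φR_n = 0.75 × 372 × 572.56 × 6 × 1 = 958.5 kN.
Bearing (8 mm plate, F_u = 450 MPa): end bolts L_c = 62 − 30/2 = 47, R_n = min(1.2×47×8×450, 2.4×27×8×450) = 203.04 kN/bolt; interior L_c = 96 − 30 = 66, R_n = 233.28 kN/bolt. φR_n = 0.75 × (2×203.04 + 4×233.28) = 1004.4 kN.
Tension yield (gross): A_g = 198×8 = 1584 mm². φR_n = 0.90 × 345 × 1584 = 491.8 kN.
Block shear: shear path 2×[62+2×96] = 2×254 mm, A_gv = 4064, A_nv = 2×(254 − 2.5×32)×8 = 2784 mm²; tension across gage: (89 − 1×32)×8 = 456 mm². R_n = min(0.6×450×2784, 0.6×345×4064) + 1.0×450×456 = min(751.68, 841.25) + 205.2 = 956.88 kN. φR_n = 0.75 × 956.88 = 717.7 kN.
Tension rupture (net): A_n = (198 − 2×32)×8 = 1072 mm² (U = 1.0, A_e = A_n). φR_n = 0.75 × 450 × 1072 = 361.8 kN.
Governing: min(958.5, 1004.4, 491.8, 717.7, 361.8) = 361.8 kN → net-section rupture.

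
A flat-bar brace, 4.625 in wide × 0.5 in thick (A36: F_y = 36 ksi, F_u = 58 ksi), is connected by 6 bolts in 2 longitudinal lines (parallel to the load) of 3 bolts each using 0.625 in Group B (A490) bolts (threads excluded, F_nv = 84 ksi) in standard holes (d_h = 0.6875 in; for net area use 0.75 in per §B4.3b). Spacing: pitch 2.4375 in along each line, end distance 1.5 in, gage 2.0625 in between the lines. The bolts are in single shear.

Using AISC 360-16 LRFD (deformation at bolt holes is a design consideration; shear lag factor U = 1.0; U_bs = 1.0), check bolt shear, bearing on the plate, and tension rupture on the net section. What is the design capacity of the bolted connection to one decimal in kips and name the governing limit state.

68.0 kips (net-section rupture governs)

Bolt shear: A_b = π(0.625)²/4 = 0.3068 in². φR_n = 0.75 × 84 × 0.3068 × 6 × 1 = 116.0 kips.
Bearing (0.5 in plate, F_u = 58 ksi): end bolts L_c = 1.5 − 0.6875/2 = 1.15625, R_n = min(1.2×1.15625×0.5×58, 2.4×0.625×0.5×58) = 40.238 kips/bolt; interior L_c = 2.4375 − 0.6875 = 1.75, R_n = 43.5 kips/bolt. φR_n = 0.75 × (2×40.238 + 4×43.5) = 190.9 kips.
Tension rupture (net): A_n = (4.625 − 2×0.75)×0.5 = 1.5625 in² (U = 1.0, A_e = A_n). φR_n = 0.75 × 58 × 1.5625 = 68.0 kips.
Governing: min(116.0, 190.9, 68.0) = 68.0 kips → net-section rupture.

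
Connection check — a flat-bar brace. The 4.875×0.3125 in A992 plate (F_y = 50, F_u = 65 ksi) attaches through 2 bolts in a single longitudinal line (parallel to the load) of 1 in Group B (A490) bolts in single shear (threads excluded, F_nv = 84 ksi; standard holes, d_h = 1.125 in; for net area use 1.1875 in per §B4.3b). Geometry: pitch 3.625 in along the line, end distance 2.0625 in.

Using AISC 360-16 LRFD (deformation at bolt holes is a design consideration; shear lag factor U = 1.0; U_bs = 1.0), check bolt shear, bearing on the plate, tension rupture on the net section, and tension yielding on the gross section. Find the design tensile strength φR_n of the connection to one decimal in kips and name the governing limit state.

56.2 kips (net-section rupture governs)

Bolt shear: A_b = π(1)²/4 = 0.7854 in². φR_n = 0.75 × 84 × 0.7854 × 2 × 1 = 99.0 kips.
Bearing (0.3125 in plate, F_u = 65 ksi): end bolts L_c = 2.0625 − 1.125/2 = 1.5, R_n = min(1.2×1.5×0.3125×65, 2.4×1×0.3125×65) = 36.563 kips/bolt; interior L_c = 3.625 − 1.125 = 2.5, R_n = 48.75 kips/bolt. φR_n = 0.75 × (1×36.563 + 1×48.75) = 64.0 kips.
Tension rupture (net): A_n = (4.875 − 1×1.1875)×0.3125 = 1.1523 in² (U = 1.0, A_e = A_n). φR_n = 0.75 × 65 × 1.1523 = 56.2 kips.
Tension yield (gross): A_g = 4.875×0.3125 = 1.5234 in². φR_n = 0.90 × 50 × 1.5234 = 68.6 kips.
Governing: min(99.0, 64.0, 56.2, 68.6) = 56.2 kips → net-section rupture.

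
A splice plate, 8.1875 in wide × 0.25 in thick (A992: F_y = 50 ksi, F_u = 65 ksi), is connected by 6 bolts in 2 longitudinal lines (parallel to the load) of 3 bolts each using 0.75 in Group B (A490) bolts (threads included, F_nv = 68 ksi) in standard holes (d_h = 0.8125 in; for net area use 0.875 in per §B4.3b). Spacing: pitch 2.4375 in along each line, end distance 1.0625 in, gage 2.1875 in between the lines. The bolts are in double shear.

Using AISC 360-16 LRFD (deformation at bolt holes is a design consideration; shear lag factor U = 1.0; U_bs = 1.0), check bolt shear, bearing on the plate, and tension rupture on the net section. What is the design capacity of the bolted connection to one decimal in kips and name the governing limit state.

78.5 kips (net-section rupture governs)

Bolt shear: A_b = π(0.75)²/4 = 0.44179 in². φR_n = 0.75 × 68 × 0.44179 × 6 × 2 = 270.4 kips.
Bearing (0.25 in plate, F_u = 65 ksi): end bolts L_c = 1.0625 − 0.8125/2 = 0.65625, R_n = min(1.2×0.65625×0.25×65, 2.4×0.75×0.25×65) = 12.797 kips/bolt; interior L_c = 2.4375 − 0.8125 = 1.625, R_n = 29.25 kips/bolt. φR_n = 0.75 × (2×12.797 + 4×29.25) = 106.9 kips.
Tension rupture (net): A_n = (8.1875 − 2×0.875)×0.25 = 1.6094 in² (U = 1.0, A_e = A_n). φR_n = 0.75 × 65 × 1.6094 = 78.5 kips.
Governing: min(270.4, 106.9, 78.5) = 78.5 kips → net-section rupture.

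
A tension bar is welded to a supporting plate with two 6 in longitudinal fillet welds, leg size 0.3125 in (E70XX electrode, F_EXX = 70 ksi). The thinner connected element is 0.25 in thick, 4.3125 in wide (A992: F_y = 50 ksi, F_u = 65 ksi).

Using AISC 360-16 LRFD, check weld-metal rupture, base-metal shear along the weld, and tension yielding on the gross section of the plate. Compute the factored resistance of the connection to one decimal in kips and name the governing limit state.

48.5 kips (gross-section yield governs)

Weld metal: throat = 0.707×0.3125 = 0.22094 in, L = 2×6 = 12 in. φR_n = 0.75 × 0.6 × 70 × 0.22094 × 12 = 83.5 kips.
Base metal shear (0.25 in plate): yield φR_n = 1.0×0.6×50×0.25×12 = 90.0 kips; rupture φR_n = 0.75×0.6×65×0.25×12 = 87.8 kips; take 87.8 kips (rupture).
Tension yield (gross): A_g = 4.3125×0.25 = 1.0781 in². φR_n = 0.90 × 50 × 1.0781 = 48.5 kips.
Governing: min(83.5, 87.8, 48.5) = 48.5 kips → gross-section yield.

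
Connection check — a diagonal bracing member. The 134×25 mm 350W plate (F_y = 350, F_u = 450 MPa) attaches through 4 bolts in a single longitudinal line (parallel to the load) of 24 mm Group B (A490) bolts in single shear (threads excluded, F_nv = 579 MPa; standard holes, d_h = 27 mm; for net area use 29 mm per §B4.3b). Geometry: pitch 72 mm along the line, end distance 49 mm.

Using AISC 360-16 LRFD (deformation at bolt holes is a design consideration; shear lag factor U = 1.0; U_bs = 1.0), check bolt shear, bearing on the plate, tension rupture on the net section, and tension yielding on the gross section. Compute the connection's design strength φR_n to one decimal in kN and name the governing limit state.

Bolt shear: A_b = π(24)²/4 = 452.39 mm². φR_n = 0.75 × 579 × 452.39 × 4 × 1 = 785.8 kN.
Bearing (25 mm plate, F_u = 450 MPa): end bolts L_c = 49 − 27/2 = 35.5, R_n = min(1.2×35.5×25×450, 2.4×24×25×450) = 479.25 kN/bolt; interior L_c = 72 − 27 = 45, R_n = 607.5 kN/bolt. φR_n = 0.75 × (1×479.25 + 3×607.5) = 1726.3 kN.
Tension rupture (net): A_n = (134 − 1×29)×25 = 2625 mm² (U = 1.0, A_e = A_n). φR_n = 0.75 × 450 × 2625 = 885.9 kN.
Tension yield (gross): A_g = 134×25 = 3350 mm². φR_n = 0.90 × 350 × 3350 = 1055.3 kN.
Governing: min(785.8, 1726.3, 885.9, 1055.3) = 785.8 kN → bolt shear.

785.8 kN (bolt shear governs)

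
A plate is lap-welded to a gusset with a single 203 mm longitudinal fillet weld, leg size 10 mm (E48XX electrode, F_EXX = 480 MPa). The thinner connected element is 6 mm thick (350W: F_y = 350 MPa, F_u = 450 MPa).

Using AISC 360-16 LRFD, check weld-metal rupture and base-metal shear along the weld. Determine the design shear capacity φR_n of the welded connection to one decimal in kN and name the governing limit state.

246.6 kN (base-metal shear governs)

Weld metal: throat = 0.707×10 = 7.07 mm, L = 203 mm. φR_n = 0.75 × 0.6 × 480 × 7.07 × 203 = 310.0 kN.
Base metal shear (6 mm plate): yield φR_n = 1.0×0.6×350×6×203 = 255.8 kN; rupture φR_n = 0.75×0.6×450×6×203 = 246.6 kN; take 246.6 kN (rupture).
Governing: min(310.0, 246.6) = 246.6 kN → base-metal shear.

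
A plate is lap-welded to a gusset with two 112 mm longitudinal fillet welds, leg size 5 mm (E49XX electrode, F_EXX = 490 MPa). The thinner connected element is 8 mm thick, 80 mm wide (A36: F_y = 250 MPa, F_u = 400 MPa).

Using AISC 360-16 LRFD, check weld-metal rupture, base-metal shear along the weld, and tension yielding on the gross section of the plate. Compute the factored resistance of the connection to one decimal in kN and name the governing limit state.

Weld metal: throat = 0.707×5 = 3.535 mm, L = 2×112 = 224 mm. φR_n = 0.75 × 0.6 × 490 × 3.535 × 224 = 174.6 kN.
Base metal shear (8 mm plate): yield φR_n = 1.0×0.6×250×8×224 = 268.8 kN; rupture φR_n = 0.75×0.6×400×8×224 = 322.6 kN; take 268.8 kN (yield).
Tension yield (gross): A_g = 80×8 = 640 mm². φR_n = 0.90 × 250 × 640 = 144.0 kN.
Governing: min(174.6, 268.8, 144.0) = 144.0 kN → gross-section yield.

144.0 kN (gross-section yield governs)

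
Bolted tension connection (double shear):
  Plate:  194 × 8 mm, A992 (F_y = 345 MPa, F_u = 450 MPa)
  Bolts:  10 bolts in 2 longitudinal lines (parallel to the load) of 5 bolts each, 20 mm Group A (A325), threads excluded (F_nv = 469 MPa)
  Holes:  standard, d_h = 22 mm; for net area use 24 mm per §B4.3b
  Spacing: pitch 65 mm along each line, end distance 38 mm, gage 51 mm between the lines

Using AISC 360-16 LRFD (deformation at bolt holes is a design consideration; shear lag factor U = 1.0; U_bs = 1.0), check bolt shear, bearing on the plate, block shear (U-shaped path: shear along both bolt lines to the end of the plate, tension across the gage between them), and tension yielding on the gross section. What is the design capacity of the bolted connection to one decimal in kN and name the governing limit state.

Bolt shear: A_b = π(20)²/4 = 314.16 mm². φR_n = 0.75 × 469 × 314.16 × 10 × 2 = 2210.1 kN.
Bearing (8 mm plate, F_u = 450 MPa): end bolts L_c = 38 − 22/2 = 27, R_n = min(1.2×27×8×450, 2.4×20×8×450) = 116.64 kN/bolt; interior L_c = 65 − 22 = 43, R_n = 172.8 kN/bolt. φR_n = 0.75 × (2×116.64 + 8×172.8) = 1211.8 kN.
Block shear: shear path 2×[38+4×65] = 2×298 mm, A_gv = 4768, A_nv = 2×(298 − 4.5×24)×8 = 3040 mm²; tension across gage: (51 − 1×24)×8 = 216 mm². R_n = min(0.6×450×3040, 0.6×345×4768) + 1.0×450×216 = min(820.8, 986.98) + 97.2 = 918 kN. φR_n = 0.75 × 918 = 688.5 kN.
Tension yield (gross): A_g = 194×8 = 1552 mm². φR_n = 0.90 × 345 × 1552 = 481.9 kN.
Governing: min(2210.1, 1211.8, 688.5, 481.9) = 481.9 kN → gross-section yield.

481.9 kN (gross-section yield governs)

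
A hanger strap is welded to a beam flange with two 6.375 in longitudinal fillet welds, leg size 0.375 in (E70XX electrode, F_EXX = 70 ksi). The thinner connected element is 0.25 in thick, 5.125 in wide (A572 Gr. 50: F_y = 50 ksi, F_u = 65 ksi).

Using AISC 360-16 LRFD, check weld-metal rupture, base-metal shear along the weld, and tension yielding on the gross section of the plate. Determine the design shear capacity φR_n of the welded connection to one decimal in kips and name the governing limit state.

57.7 kips (gross-section yield governs)

Weld metal: throat = 0.707×0.375 = 0.26513 in, L = 2×6.375 = 12.75 in. φR_n = 0.75 × 0.6 × 70 × 0.26513 × 12.75 = 106.5 kips.
Base metal shear (0.25 in plate): yield φR_n = 1.0×0.6×50×0.25×12.75 = 95.6 kips; rupture φR_n = 0.75×0.6×65×0.25×12.75 = 93.2 kips; take 93.2 kips (rupture).
Tension yield (gross): A_g = 5.125×0.25 = 1.2813 in². φR_n = 0.90 × 50 × 1.2813 = 57.7 kips.
Governing: min(106.5, 93.2, 57.7) = 57.7 kips → gross-section yield.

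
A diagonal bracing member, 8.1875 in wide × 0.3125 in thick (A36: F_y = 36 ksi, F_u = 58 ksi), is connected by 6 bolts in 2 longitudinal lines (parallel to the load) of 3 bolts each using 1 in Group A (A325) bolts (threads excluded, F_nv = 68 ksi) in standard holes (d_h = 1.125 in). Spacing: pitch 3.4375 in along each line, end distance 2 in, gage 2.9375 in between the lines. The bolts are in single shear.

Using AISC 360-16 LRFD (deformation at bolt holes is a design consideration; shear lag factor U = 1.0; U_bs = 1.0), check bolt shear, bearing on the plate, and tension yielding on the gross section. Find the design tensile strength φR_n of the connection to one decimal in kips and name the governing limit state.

82.9 kips (gross-section yield governs)

Bolt shear: A_b = π(1)²/4 = 0.7854 in². φR_n = 0.75 × 68 × 0.7854 × 6 × 1 = 240.3 kips.
Bearing (0.3125 in plate, F_u = 58 ksi): end bolts L_c = 2 − 1.125/2 = 1.4375, R_n = min(1.2×1.4375×0.3125×58, 2.4×1×0.3125×58) = 31.266 kips/bolt; interior L_c = 3.4375 − 1.125 = 2.3125, R_n = 43.5 kips/bolt. φR_n = 0.75 × (2×31.266 + 4×43.5) = 177.4 kips.
Tension yield (gross): A_g = 8.1875×0.3125 = 2.5586 in². φR_n = 0.90 × 36 × 2.5586 = 82.9 kips.
Governing: min(240.3, 177.4, 82.9) = 82.9 kips → gross-section yield.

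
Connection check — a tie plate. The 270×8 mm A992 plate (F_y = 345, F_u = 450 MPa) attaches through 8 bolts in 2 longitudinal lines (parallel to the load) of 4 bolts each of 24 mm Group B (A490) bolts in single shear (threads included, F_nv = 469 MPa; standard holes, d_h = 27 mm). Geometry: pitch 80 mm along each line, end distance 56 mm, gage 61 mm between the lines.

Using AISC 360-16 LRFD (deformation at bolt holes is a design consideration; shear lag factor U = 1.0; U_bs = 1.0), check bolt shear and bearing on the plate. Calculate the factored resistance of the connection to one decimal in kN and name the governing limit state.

1208.5 kN (bearing governs)

Bolt shear: A_b = π(24)²/4 = 452.39 mm². φR_n = 0.75 × 469 × 452.39 × 8 × 1 = 1273.0 kN.
Bearing (8 mm plate, F_u = 450 MPa): end bolts L_c = 56 − 27/2 = 42.5, R_n = min(1.2×42.5×8×450, 2.4×24×8×450) = 183.6 kN/bolt; interior L_c = 80 − 27 = 53, R_n = 207.36 kN/bolt. φR_n = 0.75 × (2×183.6 + 6×207.36) = 1208.5 kN.
Governing: min(1273.0, 1208.5) = 1208.5 kN → bearing.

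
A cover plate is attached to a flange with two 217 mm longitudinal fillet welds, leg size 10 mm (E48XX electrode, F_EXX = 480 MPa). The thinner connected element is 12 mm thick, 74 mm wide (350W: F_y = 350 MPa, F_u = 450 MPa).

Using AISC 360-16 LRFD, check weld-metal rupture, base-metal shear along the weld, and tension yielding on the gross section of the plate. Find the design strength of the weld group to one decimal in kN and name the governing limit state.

Weld metal: throat = 0.707×10 = 7.07 mm, L = 2×217 = 434 mm. φR_n = 0.75 × 0.6 × 480 × 7.07 × 434 = 662.8 kN.
Base metal shear (12 mm plate): yield φR_n = 1.0×0.6×350×12×434 = 1093.7 kN; rupture φR_n = 0.75×0.6×450×12×434 = 1054.6 kN; take 1054.6 kN (rupture).
Tension yield (gross): A_g = 74×12 = 888 mm². φR_n = 0.90 × 350 × 888 = 279.7 kN.
Governing: min(662.8, 1054.6, 279.7) = 279.7 kN → gross-section yield.

279.7 kN (gross-section yield governs)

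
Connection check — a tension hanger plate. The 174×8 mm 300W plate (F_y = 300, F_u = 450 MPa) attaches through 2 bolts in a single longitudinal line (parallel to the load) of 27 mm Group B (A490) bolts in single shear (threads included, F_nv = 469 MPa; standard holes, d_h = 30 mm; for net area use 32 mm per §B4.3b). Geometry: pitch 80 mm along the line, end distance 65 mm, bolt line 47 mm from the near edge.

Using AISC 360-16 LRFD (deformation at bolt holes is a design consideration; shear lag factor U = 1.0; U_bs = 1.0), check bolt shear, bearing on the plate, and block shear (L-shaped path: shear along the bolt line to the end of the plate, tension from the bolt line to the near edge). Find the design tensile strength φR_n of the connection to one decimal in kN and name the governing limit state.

Bolt shear: A_b = π(27)²/4 = 572.56 mm². φR_n = 0.75 × 469 × 572.56 × 2 × 1 = 402.8 kN.
Bearing (8 mm plate, F_u = 450 MPa): end bolts L_c = 65 − 30/2 = 50, R_n = min(1.2×50×8×450, 2.4×27×8×450) = 216 kN/bolt; interior L_c = 80 − 30 = 50, R_n = 216 kN/bolt. φR_n = 0.75 × (1×216 + 1×216) = 324.0 kN.
Block shear: shear path 1×[65+1×80] = 1×145 mm, A_gv = 1160, A_nv = 1×(145 − 1.5×32)×8 = 776 mm²; tension to near edge: (47 − 0.5×32)×8 = 248 mm². R_n = min(0.6×450×776, 0.6×300×1160) + 1.0×450×248 = min(209.52, 208.8) + 111.6 = 320.4 kN. φR_n = 0.75 × 320.4 = 240.3 kN.
Governing: min(402.8, 324.0, 240.3) = 240.3 kN → block shear.

240.3 kN (block shear governs)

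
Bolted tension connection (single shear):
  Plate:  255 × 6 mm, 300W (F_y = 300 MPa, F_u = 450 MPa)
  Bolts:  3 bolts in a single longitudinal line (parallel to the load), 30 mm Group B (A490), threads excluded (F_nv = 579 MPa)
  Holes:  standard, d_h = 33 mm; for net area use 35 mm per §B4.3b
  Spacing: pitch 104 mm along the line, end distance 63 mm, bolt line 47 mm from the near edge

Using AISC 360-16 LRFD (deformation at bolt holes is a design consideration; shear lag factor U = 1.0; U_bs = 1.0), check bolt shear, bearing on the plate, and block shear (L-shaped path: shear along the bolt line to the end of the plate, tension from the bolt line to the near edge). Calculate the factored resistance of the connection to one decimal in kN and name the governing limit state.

Bolt shear: A_b = π(30)²/4 = 706.86 mm². φR_n = 0.75 × 579 × 706.86 × 3 × 1 = 920.9 kN.
Bearing (6 mm plate, F_u = 450 MPa): end bolts L_c = 63 − 33/2 = 46.5, R_n = min(1.2×46.5×6×450, 2.4×30×6×450) = 150.66 kN/bolt; interior L_c = 104 − 33 = 71, R_n = 194.4 kN/bolt. φR_n = 0.75 × (1×150.66 + 2×194.4) = 404.6 kN.
Block shear: shear path 1×[63+2×104] = 1×271 mm, A_gv = 1626, A_nv = 1×(271 − 2.5×35)×6 = 1101 mm²; tension to near edge: (47 − 0.5×35)×6 = 177 mm². R_n = min(0.6×450×1101, 0.6×300×1626) + 1.0×450×177 = min(297.27, 292.68) + 79.65 = 372.33 kN. φR_n = 0.75 × 372.33 = 279.2 kN.
Governing: min(920.9, 404.6, 279.2) = 279.2 kN → block shear.

279.2 kN (block shear governs)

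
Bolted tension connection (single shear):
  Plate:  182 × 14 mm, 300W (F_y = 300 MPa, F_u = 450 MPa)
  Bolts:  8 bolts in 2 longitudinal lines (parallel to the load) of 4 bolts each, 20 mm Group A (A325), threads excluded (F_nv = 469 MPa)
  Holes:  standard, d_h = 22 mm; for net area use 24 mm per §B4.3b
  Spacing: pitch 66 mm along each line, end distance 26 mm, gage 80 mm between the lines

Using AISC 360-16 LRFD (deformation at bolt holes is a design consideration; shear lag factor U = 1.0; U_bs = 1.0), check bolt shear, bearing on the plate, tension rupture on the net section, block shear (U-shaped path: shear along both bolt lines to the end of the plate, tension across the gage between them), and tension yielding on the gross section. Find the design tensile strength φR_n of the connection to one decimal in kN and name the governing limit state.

Bolt shear: A_b = π(20)²/4 = 314.16 mm². φR_n = 0.75 × 469 × 314.16 × 8 × 1 = 884.0 kN.
Bearing (14 mm plate, F_u = 450 MPa): end bolts L_c = 26 − 22/2 = 15, R_n = min(1.2×15×14×450, 2.4×20×14×450) = 113.4 kN/bolt; interior L_c = 66 − 22 = 44, R_n = 302.4 kN/bolt. φR_n = 0.75 × (2×113.4 + 6×302.4) = 1530.9 kN.
Tension rupture (net): A_n = (182 − 2×24)×14 = 1876 mm² (U = 1.0, A_e = A_n). φR_n = 0.75 × 450 × 1876 = 633.2 kN.
Block shear: shear path 2×[26+3×66] = 2×224 mm, A_gv = 6272, A_nv = 2×(224 − 3.5×24)×14 = 3920 mm²; tension across gage: (80 − 1×24)×14 = 784 mm². R_n = min(0.6×450×3920, 0.6×300×6272) + 1.0×450×784 = min(1058.4, 1129) + 352.8 = 1411.2 kN. φR_n = 0.75 × 1411.2 = 1058.4 kN.
Tension yield (gross): A_g = 182×14 = 2548 mm². φR_n = 0.90 × 300 × 2548 = 688.0 kN.
Governing: min(884.0, 1530.9, 633.2, 1058.4, 688.0) = 633.2 kN → net-section rupture.

633.2 kN (net-section rupture governs)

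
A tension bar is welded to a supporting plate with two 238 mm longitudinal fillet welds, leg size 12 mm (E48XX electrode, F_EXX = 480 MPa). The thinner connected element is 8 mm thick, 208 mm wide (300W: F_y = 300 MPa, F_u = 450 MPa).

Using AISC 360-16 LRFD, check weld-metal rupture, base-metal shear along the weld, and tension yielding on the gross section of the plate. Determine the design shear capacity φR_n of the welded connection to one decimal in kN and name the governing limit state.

Weld metal: throat = 0.707×12 = 8.484 mm, L = 2×238 = 476 mm. φR_n = 0.75 × 0.6 × 480 × 8.484 × 476 = 872.3 kN.
Base metal shear (8 mm plate): yield φR_n = 1.0×0.6×300×8×476 = 685.4 kN; rupture φR_n = 0.75×0.6×450×8×476 = 771.1 kN; take 685.4 kN (yield).
Tension yield (gross): A_g = 208×8 = 1664 mm². φR_n = 0.90 × 300 × 1664 = 449.3 kN.
Governing: min(872.3, 685.4, 449.3) = 449.3 kN → gross-section yield.

449.3 kN (gross-section yield governs)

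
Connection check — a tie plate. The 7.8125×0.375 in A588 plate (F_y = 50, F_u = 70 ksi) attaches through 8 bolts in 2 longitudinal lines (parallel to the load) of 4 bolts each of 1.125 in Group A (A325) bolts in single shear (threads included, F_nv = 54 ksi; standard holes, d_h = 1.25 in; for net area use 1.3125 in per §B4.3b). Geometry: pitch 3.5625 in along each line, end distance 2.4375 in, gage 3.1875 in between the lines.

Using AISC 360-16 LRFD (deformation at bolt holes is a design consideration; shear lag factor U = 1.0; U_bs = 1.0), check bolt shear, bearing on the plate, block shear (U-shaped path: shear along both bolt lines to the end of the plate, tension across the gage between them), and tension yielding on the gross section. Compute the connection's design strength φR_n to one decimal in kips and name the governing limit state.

Bolt shear: A_b = π(1.125)²/4 = 0.99402 in². φR_n = 0.75 × 54 × 0.99402 × 8 × 1 = 322.1 kips.
Bearing (0.375 in plate, F_u = 70 ksi): end bolts L_c = 2.4375 − 1.25/2 = 1.8125, R_n = min(1.2×1.8125×0.375×70, 2.4×1.125×0.375×70) = 57.094 kips/bolt; interior L_c = 3.5625 − 1.25 = 2.3125, R_n = 70.875 kips/bolt. φR_n = 0.75 × (2×57.094 + 6×70.875) = 404.6 kips.
Block shear: shear path 2×[2.4375+3×3.5625] = 2×13.125 in, A_gv = 9.8438, A_nv = 2×(13.125 − 3.5×1.3125)×0.375 = 6.3984 in²; tension across gage: (3.1875 − 1×1.3125)×0.375 = 0.70313 in². R_n = min(0.6×70×6.3984, 0.6×50×9.8438) + 1.0×70×0.70313 = min(268.73, 295.31) + 49.219 = 317.95 kips. φR_n = 0.75 × 317.95 = 238.5 kips.
Tension yield (gross): A_g = 7.8125×0.375 = 2.9297 in². φR_n = 0.90 × 50 × 2.9297 = 131.8 kips.
Governing: min(322.1, 404.6, 238.5, 131.8) = 131.8 kips → gross-section yield.

131.8 kips (gross-section yield governs)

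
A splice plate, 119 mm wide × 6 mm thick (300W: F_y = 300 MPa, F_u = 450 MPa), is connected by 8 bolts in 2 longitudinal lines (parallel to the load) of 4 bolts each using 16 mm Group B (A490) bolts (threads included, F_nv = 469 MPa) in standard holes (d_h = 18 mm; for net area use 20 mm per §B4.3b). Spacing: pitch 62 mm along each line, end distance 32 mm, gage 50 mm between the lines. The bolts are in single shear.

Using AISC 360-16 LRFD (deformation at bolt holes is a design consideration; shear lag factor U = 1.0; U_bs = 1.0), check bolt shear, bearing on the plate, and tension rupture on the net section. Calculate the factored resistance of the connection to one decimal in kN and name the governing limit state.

Bolt shear: A_b = π(16)²/4 = 201.06 mm². φR_n = 0.75 × 469 × 201.06 × 8 × 1 = 565.8 kN.
Bearing (6 mm plate, F_u = 450 MPa): end bolts L_c = 32 − 18/2 = 23, R_n = min(1.2×23×6×450, 2.4×16×6×450) = 74.52 kN/bolt; interior L_c = 62 − 18 = 44, R_n = 103.68 kN/bolt. φR_n = 0.75 × (2×74.52 + 6×103.68) = 578.3 kN.
Tension rupture (net): A_n = (119 − 2×20)×6 = 474 mm² (U = 1.0, A_e = A_n). φR_n = 0.75 × 450 × 474 = 160.0 kN.
Governing: min(565.8, 578.3, 160.0) = 160.0 kN → net-section rupture.

160.0 kN (net-section rupture governs)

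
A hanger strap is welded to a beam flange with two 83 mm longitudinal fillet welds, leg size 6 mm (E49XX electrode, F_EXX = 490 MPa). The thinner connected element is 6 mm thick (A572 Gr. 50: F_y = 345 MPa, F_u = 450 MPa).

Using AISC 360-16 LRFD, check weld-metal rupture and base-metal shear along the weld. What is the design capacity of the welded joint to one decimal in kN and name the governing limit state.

155.3 kN (weld metal governs)

Weld metal: throat = 0.707×6 = 4.242 mm, L = 2×83 = 166 mm. φR_n = 0.75 × 0.6 × 490 × 4.242 × 166 = 155.3 kN.
Base metal shear (6 mm plate): yield φR_n = 1.0×0.6×345×6×166 = 206.2 kN; rupture φR_n = 0.75×0.6×450×6×166 = 201.7 kN; take 201.7 kN (rupture).
Governing: min(155.3, 201.7) = 155.3 kN → weld metal.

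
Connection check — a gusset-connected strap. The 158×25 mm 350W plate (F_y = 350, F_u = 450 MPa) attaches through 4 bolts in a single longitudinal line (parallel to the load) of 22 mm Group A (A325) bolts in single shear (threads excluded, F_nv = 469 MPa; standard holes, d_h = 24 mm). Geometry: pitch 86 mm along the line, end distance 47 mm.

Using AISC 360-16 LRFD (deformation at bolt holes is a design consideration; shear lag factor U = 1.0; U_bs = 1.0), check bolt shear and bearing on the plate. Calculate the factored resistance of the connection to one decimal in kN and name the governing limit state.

534.8 kN (bolt shear governs)

Bolt shear: A_b = π(22)²/4 = 380.13 mm². φR_n = 0.75 × 469 × 380.13 × 4 × 1 = 534.8 kN.
Bearing (25 mm plate, F_u = 450 MPa): end bolts L_c = 47 − 24/2 = 35, R_n = min(1.2×35×25×450, 2.4×22×25×450) = 472.5 kN/bolt; interior L_c = 86 − 24 = 62, R_n = 594 kN/bolt. φR_n = 0.75 × (1×472.5 + 3×594) = 1690.9 kN.
Governing: min(534.8, 1690.9) = 534.8 kN → bolt shear.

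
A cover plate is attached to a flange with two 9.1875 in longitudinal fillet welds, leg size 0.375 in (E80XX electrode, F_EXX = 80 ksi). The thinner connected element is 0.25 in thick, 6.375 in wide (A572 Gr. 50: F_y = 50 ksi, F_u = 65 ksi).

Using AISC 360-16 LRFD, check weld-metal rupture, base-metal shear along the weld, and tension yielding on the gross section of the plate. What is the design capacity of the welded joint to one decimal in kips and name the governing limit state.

Weld metal: throat = 0.707×0.375 = 0.26513 in, L = 2×9.1875 = 18.375 in. φR_n = 0.75 × 0.6 × 80 × 0.26513 × 18.375 = 175.4 kips.
Base metal shear (0.25 in plate): yield φR_n = 1.0×0.6×50×0.25×18.375 = 137.8 kips; rupture φR_n = 0.75×0.6×65×0.25×18.375 = 134.4 kips; take 134.4 kips (rupture).
Tension yield (gross): A_g = 6.375×0.25 = 1.5938 in². φR_n = 0.90 × 50 × 1.5938 = 71.7 kips.
Governing: min(175.4, 134.4, 71.7) = 71.7 kips → gross-section yield.

71.7 kips (gross-section yield governs)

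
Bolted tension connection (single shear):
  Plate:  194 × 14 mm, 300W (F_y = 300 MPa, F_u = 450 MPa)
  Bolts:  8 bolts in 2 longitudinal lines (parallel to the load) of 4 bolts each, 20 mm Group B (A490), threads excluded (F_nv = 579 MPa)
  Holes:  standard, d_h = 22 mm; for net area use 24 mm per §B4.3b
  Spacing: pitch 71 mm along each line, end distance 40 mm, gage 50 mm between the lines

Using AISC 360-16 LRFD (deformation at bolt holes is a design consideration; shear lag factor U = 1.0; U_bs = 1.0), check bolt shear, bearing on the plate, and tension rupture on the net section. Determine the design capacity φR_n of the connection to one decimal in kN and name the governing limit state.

689.9 kN (net-section rupture governs)

Bolt shear: A_b = π(20)²/4 = 314.16 mm². φR_n = 0.75 × 579 × 314.16 × 8 × 1 = 1091.4 kN.
Bearing (14 mm plate, F_u = 450 MPa): end bolts L_c = 40 − 22/2 = 29, R_n = min(1.2×29×14×450, 2.4×20×14×450) = 219.24 kN/bolt; interior L_c = 71 − 22 = 49, R_n = 302.4 kN/bolt. φR_n = 0.75 × (2×219.24 + 6×302.4) = 1689.7 kN.
Tension rupture (net): A_n = (194 − 2×24)×14 = 2044 mm² (U = 1.0, A_e = A_n). φR_n = 0.75 × 450 × 2044 = 689.9 kN.
Governing: min(1091.4, 1689.7, 689.9) = 689.9 kN → net-section rupture.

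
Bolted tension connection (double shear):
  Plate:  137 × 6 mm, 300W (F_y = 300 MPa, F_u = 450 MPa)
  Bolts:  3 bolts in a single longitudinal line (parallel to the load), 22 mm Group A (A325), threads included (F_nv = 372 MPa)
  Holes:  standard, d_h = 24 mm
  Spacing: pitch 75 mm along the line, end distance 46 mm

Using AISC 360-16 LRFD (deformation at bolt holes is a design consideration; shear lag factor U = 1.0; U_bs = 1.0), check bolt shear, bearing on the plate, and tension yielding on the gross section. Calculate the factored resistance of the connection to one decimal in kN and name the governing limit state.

Bolt shear: A_b = π(22)²/4 = 380.13 mm². φR_n = 0.75 × 372 × 380.13 × 3 × 2 = 636.3 kN.
Bearing (6 mm plate, F_u = 450 MPa): end bolts L_c = 46 − 24/2 = 34, R_n = min(1.2×34×6×450, 2.4×22×6×450) = 110.16 kN/bolt; interior L_c = 75 − 24 = 51, R_n = 142.56 kN/bolt. φR_n = 0.75 × (1×110.16 + 2×142.56) = 296.5 kN.
Tension yield (gross): A_g = 137×6 = 822 mm². φR_n = 0.90 × 300 × 822 = 221.9 kN.
Governing: min(636.3, 296.5, 221.9) = 221.9 kN → gross-section yield.

221.9 kN (gross-section yield governs)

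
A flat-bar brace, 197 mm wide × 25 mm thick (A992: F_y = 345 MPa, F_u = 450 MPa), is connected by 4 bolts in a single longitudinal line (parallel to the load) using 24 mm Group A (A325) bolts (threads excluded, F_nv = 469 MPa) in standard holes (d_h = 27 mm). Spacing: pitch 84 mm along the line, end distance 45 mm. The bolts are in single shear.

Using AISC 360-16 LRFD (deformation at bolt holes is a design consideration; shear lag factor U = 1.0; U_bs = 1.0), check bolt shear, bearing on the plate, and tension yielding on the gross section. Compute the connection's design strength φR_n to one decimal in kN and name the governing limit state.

Bolt shear: A_b = π(24)²/4 = 452.39 mm². φR_n = 0.75 × 469 × 452.39 × 4 × 1 = 636.5 kN.
Bearing (25 mm plate, F_u = 450 MPa): end bolts L_c = 45 − 27/2 = 31.5, R_n = min(1.2×31.5×25×450, 2.4×24×25×450) = 425.25 kN/bolt; interior L_c = 84 − 27 = 57, R_n = 648 kN/bolt. φR_n = 0.75 × (1×425.25 + 3×648) = 1776.9 kN.
Tension yield (gross): A_g = 197×25 = 4925 mm². φR_n = 0.90 × 345 × 4925 = 1529.2 kN.
Governing: min(636.5, 1776.9, 1529.2) = 636.5 kN → bolt shear.

636.5 kN (bolt shear governs)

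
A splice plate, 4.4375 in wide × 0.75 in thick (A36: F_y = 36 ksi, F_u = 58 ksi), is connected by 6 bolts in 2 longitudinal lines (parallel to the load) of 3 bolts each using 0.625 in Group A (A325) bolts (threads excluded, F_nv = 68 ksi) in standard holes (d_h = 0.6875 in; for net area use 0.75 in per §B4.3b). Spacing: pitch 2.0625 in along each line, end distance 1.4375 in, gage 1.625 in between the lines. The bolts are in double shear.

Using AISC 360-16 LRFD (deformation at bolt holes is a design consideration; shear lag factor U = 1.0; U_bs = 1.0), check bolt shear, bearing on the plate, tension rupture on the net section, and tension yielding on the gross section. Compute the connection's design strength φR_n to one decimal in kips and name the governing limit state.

95.8 kips (net-section rupture governs)

Bolt shear: A_b = π(0.625)²/4 = 0.3068 in². φR_n = 0.75 × 68 × 0.3068 × 6 × 2 = 187.8 kips.
Bearing (0.75 in plate, F_u = 58 ksi): end bolts L_c = 1.4375 − 0.6875/2 = 1.09375, R_n = min(1.2×1.09375×0.75×58, 2.4×0.625×0.75×58) = 57.094 kips/bolt; interior L_c = 2.0625 − 0.6875 = 1.375, R_n = 65.25 kips/bolt. φR_n = 0.75 × (2×57.094 + 4×65.25) = 281.4 kips.
Tension rupture (net): A_n = (4.4375 − 2×0.75)×0.75 = 2.2031 in² (U = 1.0, A_e = A_n). φR_n = 0.75 × 58 × 2.2031 = 95.8 kips.
Tension yield (gross): A_g = 4.4375×0.75 = 3.3281 in². φR_n = 0.90 × 36 × 3.3281 = 107.8 kips.
Governing: min(187.8, 281.4, 95.8, 107.8) = 95.8 kips → net-section rupture.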